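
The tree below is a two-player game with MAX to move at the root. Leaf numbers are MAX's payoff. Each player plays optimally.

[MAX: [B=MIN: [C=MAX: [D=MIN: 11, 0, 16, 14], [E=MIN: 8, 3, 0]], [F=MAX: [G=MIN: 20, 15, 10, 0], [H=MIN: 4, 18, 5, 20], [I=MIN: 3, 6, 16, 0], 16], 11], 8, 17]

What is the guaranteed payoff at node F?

G: min(20, 15, 10, 0) = 0
H: min(4, 18, 5, 20) = 4
I: min(3, 6, 16, 0) = 0
F: max(0, 4, 0, 16) = 16

16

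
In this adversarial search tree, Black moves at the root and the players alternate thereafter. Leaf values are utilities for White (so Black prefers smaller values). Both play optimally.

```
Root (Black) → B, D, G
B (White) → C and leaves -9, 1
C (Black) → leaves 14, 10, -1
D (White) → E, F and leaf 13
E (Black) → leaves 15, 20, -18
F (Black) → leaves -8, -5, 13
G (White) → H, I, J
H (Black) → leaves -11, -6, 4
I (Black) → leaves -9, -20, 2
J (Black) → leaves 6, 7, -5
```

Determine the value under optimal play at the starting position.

-5

C (Black): min(14, 10, -1) = -1
B (White): max(-1, -9, 1) = 1
E (Black): min(15, 20, -18) = -18
F (Black): min(-8, -5, 13) = -8
D (White): max(-18, -8, 13) = 13
H (Black): min(-11, -6, 4) = -11
I (Black): min(-9, -20, 2) = -20
J (Black): min(6, 7, -5) = -5
G (White): max(-11, -20, -5) = -5
Root (Black): min(1, 13, -5) = -5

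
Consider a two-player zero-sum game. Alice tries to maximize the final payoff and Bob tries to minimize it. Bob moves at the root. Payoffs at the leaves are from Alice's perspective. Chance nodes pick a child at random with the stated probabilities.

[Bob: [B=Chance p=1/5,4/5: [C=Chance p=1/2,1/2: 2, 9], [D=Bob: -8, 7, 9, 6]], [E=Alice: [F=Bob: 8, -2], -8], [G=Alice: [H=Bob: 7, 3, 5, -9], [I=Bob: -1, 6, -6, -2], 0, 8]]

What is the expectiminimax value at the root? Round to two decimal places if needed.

-5.3

C (Chance): 1/2·2 + 1/2·9 = 5.5
D (Bob): min(-8, 7, 9, 6) = -8
B (Chance): 1/5·5.5 + 4/5·-8 = -5.3
F (Bob): min(8, -2) = -2
E (Alice): max(-2, -8) = -2
H (Bob): min(7, 3, 5, -9) = -9
I (Bob): min(-1, 6, -6, -2) = -6
G (Alice): max(-9, -6, 0, 8) = 8
Root (Bob): min(-5.3, -2, 8) = -5.3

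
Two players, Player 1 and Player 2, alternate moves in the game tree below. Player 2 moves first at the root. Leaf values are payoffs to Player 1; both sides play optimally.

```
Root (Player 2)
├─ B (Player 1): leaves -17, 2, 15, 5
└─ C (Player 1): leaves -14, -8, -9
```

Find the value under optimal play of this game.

-8

B (Player 1): max(-17, 2, 15, 5) = 15
C (Player 1): max(-14, -8, -9) = -8
Root (Player 2): min(15, -8) = -8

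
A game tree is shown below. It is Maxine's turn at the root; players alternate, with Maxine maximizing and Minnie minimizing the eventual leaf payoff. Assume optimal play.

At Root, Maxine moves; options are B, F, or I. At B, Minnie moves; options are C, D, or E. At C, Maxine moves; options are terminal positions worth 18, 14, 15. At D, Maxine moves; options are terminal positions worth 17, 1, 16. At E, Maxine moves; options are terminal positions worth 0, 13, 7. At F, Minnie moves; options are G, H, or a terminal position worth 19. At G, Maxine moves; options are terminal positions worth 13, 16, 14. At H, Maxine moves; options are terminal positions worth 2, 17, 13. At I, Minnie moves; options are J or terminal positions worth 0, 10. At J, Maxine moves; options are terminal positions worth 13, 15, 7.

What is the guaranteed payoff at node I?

0

J: max(13, 15, 7) = 15
I: min(15, 0, 10) = 0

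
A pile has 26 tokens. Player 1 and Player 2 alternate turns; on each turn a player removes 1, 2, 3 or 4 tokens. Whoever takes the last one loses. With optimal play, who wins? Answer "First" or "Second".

Mark each pile size as W (mover wins) or L (mover loses):
i:   0  1  2  3  4  5  6  7  8  9 10 11 12 13 14 15 16 17 18 19 20 21 22 23 24 25 26
     W  L  W  W  W  W  L  W  W  W  W  L  W  W  W  W  L  W  W  W  W  L  W  W  W  W  L
Position 26 is L, so the second player wins.

Second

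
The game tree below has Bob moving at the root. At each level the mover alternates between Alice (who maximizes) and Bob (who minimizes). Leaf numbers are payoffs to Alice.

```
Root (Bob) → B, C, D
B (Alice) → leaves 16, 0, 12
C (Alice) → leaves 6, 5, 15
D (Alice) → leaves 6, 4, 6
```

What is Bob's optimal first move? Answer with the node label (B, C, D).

D

B (Alice): max(16, 0, 12) = 16
C (Alice): max(6, 5, 15) = 15
D (Alice): max(6, 4, 6) = 6
Root (Bob): min(16, 15, 6) = 6
Bob picks the child with the lowest value: D (value 6).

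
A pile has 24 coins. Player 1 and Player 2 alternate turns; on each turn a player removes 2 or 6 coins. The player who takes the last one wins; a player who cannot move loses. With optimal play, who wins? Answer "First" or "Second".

Second

i:   0  1  2  3  4  5  6  7  8  9 10 11 12 13 14 15 16 17 18 19 20 21 22 23 24
     L  L  W  W  L  L  W  W  L  L  W  W  L  L  W  W  L  L  W  W  L  L  W  W  L
Position 24 is L, so the second player wins.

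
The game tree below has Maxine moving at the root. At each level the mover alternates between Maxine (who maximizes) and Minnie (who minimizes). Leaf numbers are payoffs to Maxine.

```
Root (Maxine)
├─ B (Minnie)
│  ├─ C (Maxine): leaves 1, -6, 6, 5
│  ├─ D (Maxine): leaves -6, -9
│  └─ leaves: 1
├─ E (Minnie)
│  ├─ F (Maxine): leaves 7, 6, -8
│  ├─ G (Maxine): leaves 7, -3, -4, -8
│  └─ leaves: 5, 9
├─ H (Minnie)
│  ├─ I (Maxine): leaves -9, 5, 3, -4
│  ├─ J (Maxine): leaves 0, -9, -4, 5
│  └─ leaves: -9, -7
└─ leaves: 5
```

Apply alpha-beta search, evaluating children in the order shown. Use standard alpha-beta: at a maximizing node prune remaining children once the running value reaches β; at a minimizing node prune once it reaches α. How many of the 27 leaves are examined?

C [α=-∞,β=+∞]: v=6
D [α=-∞,β=6]: v=-6
B [α=-∞,β=+∞]: v=-6
F [α=-6,β=+∞]: v=7
G [α=-6,β=7]: v=7 after child 1 ≥ β → β-cutoff, skip 3
E [α=-6,β=+∞]: v=5
I [α=5,β=+∞]: v=5
H [α=5,β=+∞]: v=5 after child 1 ≤ α → α-cutoff, skip 3
Root [α=-∞,β=+∞]: v=5
Leaves evaluated: 18 of 27.

18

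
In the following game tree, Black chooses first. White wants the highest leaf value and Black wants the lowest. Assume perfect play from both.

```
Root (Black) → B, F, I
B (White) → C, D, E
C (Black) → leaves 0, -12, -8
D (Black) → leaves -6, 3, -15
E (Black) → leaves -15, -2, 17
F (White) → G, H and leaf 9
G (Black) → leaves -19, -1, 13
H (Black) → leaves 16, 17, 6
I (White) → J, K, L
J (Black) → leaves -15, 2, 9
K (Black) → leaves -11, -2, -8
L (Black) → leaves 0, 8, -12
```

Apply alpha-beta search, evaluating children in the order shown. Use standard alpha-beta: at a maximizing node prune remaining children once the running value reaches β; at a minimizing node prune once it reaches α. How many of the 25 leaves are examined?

C [α=-∞,β=+∞]: v=-12
D [α=-12,β=+∞]: v=-15
E [α=-12,β=+∞]: v=-15 after child 1 ≤ α → α-cutoff, skip 2
B [α=-∞,β=+∞]: v=-12
G [α=-∞,β=-12]: v=-19
H [α=-19,β=-12]: v=6
F [α=-∞,β=-12]: v=6 after child 2 ≥ β → β-cutoff, skip 1
J [α=-∞,β=-12]: v=-15
K [α=-15,β=-12]: v=-11
I [α=-∞,β=-12]: v=-11 after child 2 ≥ β → β-cutoff, skip 1
Root [α=-∞,β=+∞]: v=-12
Leaves evaluated: 19 of 25.

19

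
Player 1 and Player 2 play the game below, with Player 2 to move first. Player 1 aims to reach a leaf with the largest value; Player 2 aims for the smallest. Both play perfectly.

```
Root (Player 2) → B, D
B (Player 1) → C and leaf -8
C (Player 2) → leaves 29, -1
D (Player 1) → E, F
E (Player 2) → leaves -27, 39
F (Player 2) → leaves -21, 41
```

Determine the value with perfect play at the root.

C (Player 2): min(29, -1) = -1
B (Player 1): max(-1, -8) = -1
E (Player 2): min(-27, 39) = -27
F (Player 2): min(-21, 41) = -21
D (Player 1): max(-27, -21) = -21
Root (Player 2): min(-1, -21) = -21

-21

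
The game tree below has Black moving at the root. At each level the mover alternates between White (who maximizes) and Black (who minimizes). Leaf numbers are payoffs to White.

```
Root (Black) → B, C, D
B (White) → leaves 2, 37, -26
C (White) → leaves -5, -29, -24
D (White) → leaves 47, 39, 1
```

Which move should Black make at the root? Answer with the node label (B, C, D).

B (White): max(2, 37, -26) = 37
C (White): max(-5, -29, -24) = -5
D (White): max(47, 39, 1) = 47
Root (Black): min(37, -5, 47) = -5
Black picks the child with the lowest value: C (value -5).

C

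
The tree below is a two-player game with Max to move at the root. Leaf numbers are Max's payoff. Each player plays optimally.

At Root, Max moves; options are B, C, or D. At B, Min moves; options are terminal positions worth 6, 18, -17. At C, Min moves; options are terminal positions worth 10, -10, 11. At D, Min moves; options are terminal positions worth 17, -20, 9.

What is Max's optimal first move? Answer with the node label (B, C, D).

B (Min): min(6, 18, -17) = -17
C (Min): min(10, -10, 11) = -10
D (Min): min(17, -20, 9) = -20
Root (Max): max(-17, -10, -20) = -10
Max picks the child with the highest value: C (value -10).

C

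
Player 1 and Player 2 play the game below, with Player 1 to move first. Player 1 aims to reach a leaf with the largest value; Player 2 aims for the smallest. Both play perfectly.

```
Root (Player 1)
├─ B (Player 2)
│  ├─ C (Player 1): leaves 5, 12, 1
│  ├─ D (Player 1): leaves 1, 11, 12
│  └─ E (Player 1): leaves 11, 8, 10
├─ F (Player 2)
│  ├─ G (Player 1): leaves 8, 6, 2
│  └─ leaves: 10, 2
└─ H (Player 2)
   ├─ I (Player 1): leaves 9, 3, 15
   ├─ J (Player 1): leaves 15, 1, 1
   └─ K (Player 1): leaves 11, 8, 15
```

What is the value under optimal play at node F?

2

G: max(8, 6, 2) = 8
F: min(8, 10, 2) = 2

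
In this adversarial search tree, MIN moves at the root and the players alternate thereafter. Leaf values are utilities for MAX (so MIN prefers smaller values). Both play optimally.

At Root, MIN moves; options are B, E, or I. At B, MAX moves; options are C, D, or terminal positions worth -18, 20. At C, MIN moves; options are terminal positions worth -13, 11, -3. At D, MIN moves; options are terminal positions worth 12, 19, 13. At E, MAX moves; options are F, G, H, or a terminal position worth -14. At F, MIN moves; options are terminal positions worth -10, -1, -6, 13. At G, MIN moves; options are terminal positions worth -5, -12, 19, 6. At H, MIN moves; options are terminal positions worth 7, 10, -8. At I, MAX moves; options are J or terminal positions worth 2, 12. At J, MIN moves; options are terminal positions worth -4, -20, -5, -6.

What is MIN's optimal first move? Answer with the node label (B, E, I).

C (MIN): min(-13, 11, -3) = -13
D (MIN): min(12, 19, 13) = 12
B (MAX): max(-13, 12, -18, 20) = 20
F (MIN): min(-10, -1, -6, 13) = -10
G (MIN): min(-5, -12, 19, 6) = -12
H (MIN): min(7, 10, -8) = -8
E (MAX): max(-10, -12, -8, -14) = -8
J (MIN): min(-4, -20, -5, -6) = -20
I (MAX): max(-20, 2, 12) = 12
Root (MIN): min(20, -8, 12) = -8
MIN picks the child with the lowest value: E (value -8).

E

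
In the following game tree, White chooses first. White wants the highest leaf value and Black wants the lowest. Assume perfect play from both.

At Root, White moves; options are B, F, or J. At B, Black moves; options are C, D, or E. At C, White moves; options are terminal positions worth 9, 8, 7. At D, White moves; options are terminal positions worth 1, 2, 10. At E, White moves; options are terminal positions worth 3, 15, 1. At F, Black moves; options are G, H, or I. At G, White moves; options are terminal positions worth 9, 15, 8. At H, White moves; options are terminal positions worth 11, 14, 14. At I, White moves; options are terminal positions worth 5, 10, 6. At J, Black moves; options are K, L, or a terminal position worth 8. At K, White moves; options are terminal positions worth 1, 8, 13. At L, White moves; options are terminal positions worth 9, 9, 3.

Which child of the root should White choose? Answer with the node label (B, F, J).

C (White): max(9, 8, 7) = 9
D (White): max(1, 2, 10) = 10
E (White): max(3, 15, 1) = 15
B (Black): min(9, 10, 15) = 9
G (White): max(9, 15, 8) = 15
H (White): max(11, 14, 14) = 14
I (White): max(5, 10, 6) = 10
F (Black): min(15, 14, 10) = 10
K (White): max(1, 8, 13) = 13
L (White): max(9, 9, 3) = 9
J (Black): min(13, 9, 8) = 8
Root (White): max(9, 10, 8) = 10
White picks the child with the highest value: F (value 10).

F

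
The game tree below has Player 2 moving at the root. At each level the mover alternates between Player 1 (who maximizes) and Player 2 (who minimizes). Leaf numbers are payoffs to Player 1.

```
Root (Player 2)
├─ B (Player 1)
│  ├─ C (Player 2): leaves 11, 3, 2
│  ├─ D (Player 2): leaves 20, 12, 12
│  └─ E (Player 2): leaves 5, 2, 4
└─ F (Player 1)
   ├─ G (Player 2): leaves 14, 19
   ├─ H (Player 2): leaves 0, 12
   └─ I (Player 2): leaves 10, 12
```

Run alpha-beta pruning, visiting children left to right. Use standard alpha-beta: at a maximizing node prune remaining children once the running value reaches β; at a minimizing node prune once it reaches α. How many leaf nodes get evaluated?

9

C [α=-∞,β=+∞]: v=2
D [α=2,β=+∞]: v=12
E [α=12,β=+∞]: v=5 after child 1 ≤ α → α-cutoff, skip 2
B [α=-∞,β=+∞]: v=12
G [α=-∞,β=12]: v=14
F [α=-∞,β=12]: v=14 after child 1 ≥ β → β-cutoff, skip 2
Root [α=-∞,β=+∞]: v=12
Leaves evaluated: 9 of 15.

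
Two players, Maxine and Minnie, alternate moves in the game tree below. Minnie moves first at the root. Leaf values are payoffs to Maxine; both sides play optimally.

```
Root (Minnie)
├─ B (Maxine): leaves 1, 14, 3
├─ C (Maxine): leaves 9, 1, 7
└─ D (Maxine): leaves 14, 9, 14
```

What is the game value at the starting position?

B (Maxine): max(1, 14, 3) = 14
C (Maxine): max(9, 1, 7) = 9
D (Maxine): max(14, 9, 14) = 14
Root (Minnie): min(14, 9, 14) = 9

9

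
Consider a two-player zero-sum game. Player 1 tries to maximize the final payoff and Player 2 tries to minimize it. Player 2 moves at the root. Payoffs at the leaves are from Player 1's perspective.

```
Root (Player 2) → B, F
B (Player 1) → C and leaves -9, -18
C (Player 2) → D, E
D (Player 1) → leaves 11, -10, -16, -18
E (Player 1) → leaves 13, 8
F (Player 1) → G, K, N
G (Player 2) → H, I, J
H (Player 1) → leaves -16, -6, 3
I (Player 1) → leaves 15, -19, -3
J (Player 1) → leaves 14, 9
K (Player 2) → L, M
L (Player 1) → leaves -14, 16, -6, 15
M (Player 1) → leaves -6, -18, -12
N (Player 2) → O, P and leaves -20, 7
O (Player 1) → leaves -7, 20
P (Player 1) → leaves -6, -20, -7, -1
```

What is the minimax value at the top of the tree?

3

D (Player 1): max(11, -10, -16, -18) = 11
E (Player 1): max(13, 8) = 13
C (Player 2): min(11, 13) = 11
B (Player 1): max(11, -9, -18) = 11
H (Player 1): max(-16, -6, 3) = 3
I (Player 1): max(15, -19, -3) = 15
J (Player 1): max(14, 9) = 14
G (Player 2): min(3, 15, 14) = 3
L (Player 1): max(-14, 16, -6, 15) = 16
M (Player 1): max(-6, -18, -12) = -6
K (Player 2): min(16, -6) = -6
O (Player 1): max(-7, 20) = 20
P (Player 1): max(-6, -20, -7, -1) = -1
N (Player 2): min(20, -1, -20, 7) = -20
F (Player 1): max(3, -6, -20) = 3
Root (Player 2): min(11, 3) = 3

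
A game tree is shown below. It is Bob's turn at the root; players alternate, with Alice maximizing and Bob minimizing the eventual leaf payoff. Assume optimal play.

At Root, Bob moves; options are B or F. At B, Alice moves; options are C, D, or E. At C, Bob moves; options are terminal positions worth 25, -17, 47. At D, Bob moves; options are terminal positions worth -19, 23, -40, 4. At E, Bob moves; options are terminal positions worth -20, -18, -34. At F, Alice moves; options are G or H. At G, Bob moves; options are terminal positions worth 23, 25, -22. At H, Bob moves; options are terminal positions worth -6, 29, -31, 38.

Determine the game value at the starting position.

C (Bob): min(25, -17, 47) = -17
D (Bob): min(-19, 23, -40, 4) = -40
E (Bob): min(-20, -18, -34) = -34
B (Alice): max(-17, -40, -34) = -17
G (Bob): min(23, 25, -22) = -22
H (Bob): min(-6, 29, -31, 38) = -31
F (Alice): max(-22, -31) = -22
Root (Bob): min(-17, -22) = -22

-22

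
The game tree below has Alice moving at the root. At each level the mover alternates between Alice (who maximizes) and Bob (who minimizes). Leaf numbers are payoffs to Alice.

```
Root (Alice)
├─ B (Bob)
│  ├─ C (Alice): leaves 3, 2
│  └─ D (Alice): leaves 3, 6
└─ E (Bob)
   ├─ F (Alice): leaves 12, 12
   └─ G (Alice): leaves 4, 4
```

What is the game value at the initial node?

C (Alice): max(3, 2) = 3
D (Alice): max(3, 6) = 6
B (Bob): min(3, 6) = 3
F (Alice): max(12, 12) = 12
G (Alice): max(4, 4) = 4
E (Bob): min(12, 4) = 4
Root (Alice): max(3, 4) = 4

4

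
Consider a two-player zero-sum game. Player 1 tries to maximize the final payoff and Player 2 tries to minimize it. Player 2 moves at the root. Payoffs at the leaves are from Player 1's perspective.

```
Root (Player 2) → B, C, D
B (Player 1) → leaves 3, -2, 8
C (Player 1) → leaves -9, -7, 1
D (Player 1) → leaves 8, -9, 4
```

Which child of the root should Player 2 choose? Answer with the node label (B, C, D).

C

B (Player 1): max(3, -2, 8) = 8
C (Player 1): max(-9, -7, 1) = 1
D (Player 1): max(8, -9, 4) = 8
Root (Player 2): min(8, 1, 8) = 1
Player 2 picks the child with the lowest value: C (value 1).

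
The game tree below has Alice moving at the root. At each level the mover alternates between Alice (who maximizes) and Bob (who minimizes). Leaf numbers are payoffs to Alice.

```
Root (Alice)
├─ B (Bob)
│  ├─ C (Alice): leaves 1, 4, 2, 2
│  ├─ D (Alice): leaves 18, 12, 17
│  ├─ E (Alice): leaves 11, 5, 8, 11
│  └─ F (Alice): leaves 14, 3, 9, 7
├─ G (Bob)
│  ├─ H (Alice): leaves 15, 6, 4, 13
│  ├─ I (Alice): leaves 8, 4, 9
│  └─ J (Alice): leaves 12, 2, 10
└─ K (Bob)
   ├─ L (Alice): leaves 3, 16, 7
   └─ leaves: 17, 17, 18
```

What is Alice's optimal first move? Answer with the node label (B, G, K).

K

C (Alice): max(1, 4, 2, 2) = 4
D (Alice): max(18, 12, 17) = 18
E (Alice): max(11, 5, 8, 11) = 11
F (Alice): max(14, 3, 9, 7) = 14
B (Bob): min(4, 18, 11, 14) = 4
H (Alice): max(15, 6, 4, 13) = 15
I (Alice): max(8, 4, 9) = 9
J (Alice): max(12, 2, 10) = 12
G (Bob): min(15, 9, 12) = 9
L (Alice): max(3, 16, 7) = 16
K (Bob): min(16, 17, 17, 18) = 16
Root (Alice): max(4, 9, 16) = 16
Alice picks the child with the highest value: K (value 16).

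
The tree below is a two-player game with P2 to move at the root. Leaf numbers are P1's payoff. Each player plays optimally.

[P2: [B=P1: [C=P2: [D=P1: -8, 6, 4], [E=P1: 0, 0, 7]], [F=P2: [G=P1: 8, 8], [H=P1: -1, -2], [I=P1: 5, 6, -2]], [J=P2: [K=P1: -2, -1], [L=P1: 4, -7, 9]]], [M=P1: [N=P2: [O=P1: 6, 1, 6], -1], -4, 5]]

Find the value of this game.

D (P1): max(-8, 6, 4) = 6
E (P1): max(0, 0, 7) = 7
C (P2): min(6, 7) = 6
G (P1): max(8, 8) = 8
H (P1): max(-1, -2) = -1
I (P1): max(5, 6, -2) = 6
F (P2): min(8, -1, 6) = -1
K (P1): max(-2, -1) = -1
L (P1): max(4, -7, 9) = 9
J (P2): min(-1, 9) = -1
B (P1): max(6, -1, -1) = 6
O (P1): max(6, 1, 6) = 6
N (P2): min(6, -1) = -1
M (P1): max(-1, -4, 5) = 5
Root (P2): min(6, 5) = 5

5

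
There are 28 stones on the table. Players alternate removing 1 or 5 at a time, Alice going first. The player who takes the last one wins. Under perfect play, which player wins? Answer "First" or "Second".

Second

Mark each pile size as W (mover wins) or L (mover loses):
i:   0  1  2  3  4  5  6  7  8  9 10 11 12 13 14 15 16 17 18 19 20 21 22 23 24 25 26 27 28
     L  W  L  W  L  W  L  W  L  W  L  W  L  W  L  W  L  W  L  W  L  W  L  W  L  W  L  W  L
Position 28 is L, so the second player wins.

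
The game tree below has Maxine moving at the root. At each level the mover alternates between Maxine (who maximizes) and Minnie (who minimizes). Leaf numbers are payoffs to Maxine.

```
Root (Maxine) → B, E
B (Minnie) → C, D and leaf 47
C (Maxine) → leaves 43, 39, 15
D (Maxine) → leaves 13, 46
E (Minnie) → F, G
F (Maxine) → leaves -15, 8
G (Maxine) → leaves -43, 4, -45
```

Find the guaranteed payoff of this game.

C (Maxine): max(43, 39, 15) = 43
D (Maxine): max(13, 46) = 46
B (Minnie): min(43, 46, 47) = 43
F (Maxine): max(-15, 8) = 8
G (Maxine): max(-43, 4, -45) = 4
E (Minnie): min(8, 4) = 4
Root (Maxine): max(43, 4) = 43

43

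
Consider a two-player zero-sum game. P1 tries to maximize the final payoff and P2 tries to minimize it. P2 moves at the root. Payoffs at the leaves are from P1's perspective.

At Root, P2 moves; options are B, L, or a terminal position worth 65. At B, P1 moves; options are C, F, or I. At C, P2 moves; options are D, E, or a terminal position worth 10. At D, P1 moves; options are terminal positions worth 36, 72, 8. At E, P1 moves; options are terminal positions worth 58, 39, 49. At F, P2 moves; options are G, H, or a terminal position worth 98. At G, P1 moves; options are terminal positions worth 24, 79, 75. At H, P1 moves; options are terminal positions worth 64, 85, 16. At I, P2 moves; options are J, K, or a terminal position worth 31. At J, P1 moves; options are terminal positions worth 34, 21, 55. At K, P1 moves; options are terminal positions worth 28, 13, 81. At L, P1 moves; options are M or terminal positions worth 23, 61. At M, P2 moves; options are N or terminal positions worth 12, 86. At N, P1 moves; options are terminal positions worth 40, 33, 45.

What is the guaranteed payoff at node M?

12

N: max(40, 33, 45) = 45
M: min(45, 12, 86) = 12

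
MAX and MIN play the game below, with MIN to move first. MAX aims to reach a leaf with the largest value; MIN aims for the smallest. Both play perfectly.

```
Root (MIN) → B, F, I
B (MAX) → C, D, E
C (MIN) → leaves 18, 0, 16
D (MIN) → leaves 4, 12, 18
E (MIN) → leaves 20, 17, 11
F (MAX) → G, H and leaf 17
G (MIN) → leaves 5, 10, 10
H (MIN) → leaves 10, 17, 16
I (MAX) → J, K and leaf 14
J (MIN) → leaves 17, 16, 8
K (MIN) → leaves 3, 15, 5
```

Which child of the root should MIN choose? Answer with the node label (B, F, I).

B

C (MIN): min(18, 0, 16) = 0
D (MIN): min(4, 12, 18) = 4
E (MIN): min(20, 17, 11) = 11
B (MAX): max(0, 4, 11) = 11
G (MIN): min(5, 10, 10) = 5
H (MIN): min(10, 17, 16) = 10
F (MAX): max(5, 10, 17) = 17
J (MIN): min(17, 16, 8) = 8
K (MIN): min(3, 15, 5) = 3
I (MAX): max(8, 3, 14) = 14
Root (MIN): min(11, 17, 14) = 11
MIN picks the child with the lowest value: B (value 11).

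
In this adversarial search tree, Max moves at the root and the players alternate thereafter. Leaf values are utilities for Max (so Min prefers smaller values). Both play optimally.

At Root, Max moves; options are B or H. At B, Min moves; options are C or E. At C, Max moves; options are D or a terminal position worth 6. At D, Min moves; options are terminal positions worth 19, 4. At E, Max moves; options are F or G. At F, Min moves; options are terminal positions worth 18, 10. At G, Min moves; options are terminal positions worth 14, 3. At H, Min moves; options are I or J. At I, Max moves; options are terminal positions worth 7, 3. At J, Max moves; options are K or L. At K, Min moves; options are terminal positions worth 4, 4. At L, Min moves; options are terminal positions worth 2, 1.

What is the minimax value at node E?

F: min(18, 10) = 10
G: min(14, 3) = 3
E: max(10, 3) = 10

10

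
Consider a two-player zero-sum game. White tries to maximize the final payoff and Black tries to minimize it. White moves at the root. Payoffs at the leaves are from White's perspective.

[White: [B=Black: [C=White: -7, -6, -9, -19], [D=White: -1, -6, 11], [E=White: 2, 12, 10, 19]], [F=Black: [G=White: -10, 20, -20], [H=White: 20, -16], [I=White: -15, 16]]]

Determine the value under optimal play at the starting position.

16

C (White): max(-7, -6, -9, -19) = -6
D (White): max(-1, -6, 11) = 11
E (White): max(2, 12, 10, 19) = 19
B (Black): min(-6, 11, 19) = -6
G (White): max(-10, 20, -20) = 20
H (White): max(20, -16) = 20
I (White): max(-15, 16) = 16
F (Black): min(20, 20, 16) = 16
Root (White): max(-6, 16) = 16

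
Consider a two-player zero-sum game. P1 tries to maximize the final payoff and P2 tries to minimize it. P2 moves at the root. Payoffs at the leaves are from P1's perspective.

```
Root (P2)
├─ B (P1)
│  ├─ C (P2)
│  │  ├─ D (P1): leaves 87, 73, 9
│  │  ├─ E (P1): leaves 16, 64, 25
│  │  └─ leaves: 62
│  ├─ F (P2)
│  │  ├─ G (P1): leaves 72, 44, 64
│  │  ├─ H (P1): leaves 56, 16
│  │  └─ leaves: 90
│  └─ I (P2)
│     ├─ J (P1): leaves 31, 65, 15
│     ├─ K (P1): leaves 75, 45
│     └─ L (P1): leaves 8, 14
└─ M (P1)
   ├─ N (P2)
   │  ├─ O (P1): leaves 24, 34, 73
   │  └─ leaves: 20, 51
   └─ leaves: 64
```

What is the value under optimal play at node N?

O: max(24, 34, 73) = 73
N: min(73, 20, 51) = 20

20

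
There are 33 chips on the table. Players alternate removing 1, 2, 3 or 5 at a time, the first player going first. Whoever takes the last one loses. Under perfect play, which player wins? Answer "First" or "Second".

Second

W/L table (W = player to move can force a win):
i:   0  1  2  3  4  5  6  7  8  9 10 11 12 13 14 15 16 17 18 19 20 21 22 23 24 25 26 27 28 29 30 31 32 33
     W  L  W  W  W  L  W  W  W  L  W  W  W  L  W  W  W  L  W  W  W  L  W  W  W  L  W  W  W  L  W  W  W  L
Position 33 is L, so the second player wins.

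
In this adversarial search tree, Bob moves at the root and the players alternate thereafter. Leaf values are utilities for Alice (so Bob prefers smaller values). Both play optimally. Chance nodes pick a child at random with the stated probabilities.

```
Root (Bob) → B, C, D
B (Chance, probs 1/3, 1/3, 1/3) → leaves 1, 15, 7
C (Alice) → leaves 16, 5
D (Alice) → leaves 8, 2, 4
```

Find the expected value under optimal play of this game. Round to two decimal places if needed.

B (Chance): 1/3·1 + 1/3·15 + 1/3·7 = 7.67
C (Alice): max(16, 5) = 16
D (Alice): max(8, 2, 4) = 8
Root (Bob): min(7.67, 16, 8) = 7.67

7.67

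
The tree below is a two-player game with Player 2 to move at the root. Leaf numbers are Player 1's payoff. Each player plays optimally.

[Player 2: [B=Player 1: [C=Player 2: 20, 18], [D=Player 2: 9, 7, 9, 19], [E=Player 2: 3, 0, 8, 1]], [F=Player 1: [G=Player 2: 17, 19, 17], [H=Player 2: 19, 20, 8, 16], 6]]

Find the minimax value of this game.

17

C (Player 2): min(20, 18) = 18
D (Player 2): min(9, 7, 9, 19) = 7
E (Player 2): min(3, 0, 8, 1) = 0
B (Player 1): max(18, 7, 0) = 18
G (Player 2): min(17, 19, 17) = 17
H (Player 2): min(19, 20, 8, 16) = 8
F (Player 1): max(17, 8, 6) = 17
Root (Player 2): min(18, 17) = 17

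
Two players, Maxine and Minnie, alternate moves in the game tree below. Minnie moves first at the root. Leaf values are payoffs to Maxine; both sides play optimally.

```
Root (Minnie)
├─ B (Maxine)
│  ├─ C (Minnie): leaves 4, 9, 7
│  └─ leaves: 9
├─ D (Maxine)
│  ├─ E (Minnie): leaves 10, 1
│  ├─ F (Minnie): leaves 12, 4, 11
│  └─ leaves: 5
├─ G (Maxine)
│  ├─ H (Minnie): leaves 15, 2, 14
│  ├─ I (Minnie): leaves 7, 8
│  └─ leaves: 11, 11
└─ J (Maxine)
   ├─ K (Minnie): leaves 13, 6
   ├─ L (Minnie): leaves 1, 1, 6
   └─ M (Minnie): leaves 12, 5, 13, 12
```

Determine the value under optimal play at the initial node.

5

C (Minnie): min(4, 9, 7) = 4
B (Maxine): max(4, 9) = 9
E (Minnie): min(10, 1) = 1
F (Minnie): min(12, 4, 11) = 4
D (Maxine): max(1, 4, 5) = 5
H (Minnie): min(15, 2, 14) = 2
I (Minnie): min(7, 8) = 7
G (Maxine): max(2, 7, 11, 11) = 11
K (Minnie): min(13, 6) = 6
L (Minnie): min(1, 1, 6) = 1
M (Minnie): min(12, 5, 13, 12) = 5
J (Maxine): max(6, 1, 5) = 6
Root (Minnie): min(9, 5, 11, 6) = 5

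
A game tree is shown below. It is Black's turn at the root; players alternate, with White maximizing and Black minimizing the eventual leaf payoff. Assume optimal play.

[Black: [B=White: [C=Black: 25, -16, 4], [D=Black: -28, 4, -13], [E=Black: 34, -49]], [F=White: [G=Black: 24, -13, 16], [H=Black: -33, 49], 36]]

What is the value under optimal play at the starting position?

-16

C (Black): min(25, -16, 4) = -16
D (Black): min(-28, 4, -13) = -28
E (Black): min(34, -49) = -49
B (White): max(-16, -28, -49) = -16
G (Black): min(24, -13, 16) = -13
H (Black): min(-33, 49) = -33
F (White): max(-13, -33, 36) = 36
Root (Black): min(-16, 36) = -16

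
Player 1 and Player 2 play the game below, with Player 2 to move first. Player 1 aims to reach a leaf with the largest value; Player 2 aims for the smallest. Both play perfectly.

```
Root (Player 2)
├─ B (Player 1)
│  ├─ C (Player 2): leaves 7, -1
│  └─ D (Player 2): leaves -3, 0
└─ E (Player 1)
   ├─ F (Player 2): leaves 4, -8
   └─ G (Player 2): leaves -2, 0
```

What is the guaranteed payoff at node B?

C: min(7, -1) = -1
D: min(-3, 0) = -3
B: max(-1, -3) = -1

-1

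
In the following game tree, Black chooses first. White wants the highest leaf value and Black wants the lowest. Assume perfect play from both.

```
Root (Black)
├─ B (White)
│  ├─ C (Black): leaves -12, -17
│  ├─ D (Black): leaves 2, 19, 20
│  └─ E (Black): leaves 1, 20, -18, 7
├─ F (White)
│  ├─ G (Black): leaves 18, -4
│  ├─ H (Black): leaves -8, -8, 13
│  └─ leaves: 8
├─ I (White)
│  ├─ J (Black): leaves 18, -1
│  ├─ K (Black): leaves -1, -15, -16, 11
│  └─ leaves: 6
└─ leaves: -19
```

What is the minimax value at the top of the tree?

-19

C (Black): min(-12, -17) = -17
D (Black): min(2, 19, 20) = 2
E (Black): min(1, 20, -18, 7) = -18
B (White): max(-17, 2, -18) = 2
G (Black): min(18, -4) = -4
H (Black): min(-8, -8, 13) = -8
F (White): max(-4, -8, 8) = 8
J (Black): min(18, -1) = -1
K (Black): min(-1, -15, -16, 11) = -16
I (White): max(-1, -16, 6) = 6
Root (Black): min(2, 8, 6, -19) = -19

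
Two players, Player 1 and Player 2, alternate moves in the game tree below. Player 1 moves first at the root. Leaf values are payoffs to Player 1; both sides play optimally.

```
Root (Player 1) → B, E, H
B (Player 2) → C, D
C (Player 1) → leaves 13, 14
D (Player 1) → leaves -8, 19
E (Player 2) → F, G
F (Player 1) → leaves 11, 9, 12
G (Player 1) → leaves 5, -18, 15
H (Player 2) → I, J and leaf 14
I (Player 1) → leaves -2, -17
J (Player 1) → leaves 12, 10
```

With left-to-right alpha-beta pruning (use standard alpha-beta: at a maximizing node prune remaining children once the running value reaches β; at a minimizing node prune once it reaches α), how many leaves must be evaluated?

C [α=-∞,β=+∞]: v=14
D [α=-∞,β=14]: v=19
B [α=-∞,β=+∞]: v=14
F [α=14,β=+∞]: v=12
E [α=14,β=+∞]: v=12 after child 1 ≤ α → α-cutoff, skip 1
I [α=14,β=+∞]: v=-2
H [α=14,β=+∞]: v=-2 after child 1 ≤ α → α-cutoff, skip 2
Root [α=-∞,β=+∞]: v=14
Leaves evaluated: 9 of 15.

9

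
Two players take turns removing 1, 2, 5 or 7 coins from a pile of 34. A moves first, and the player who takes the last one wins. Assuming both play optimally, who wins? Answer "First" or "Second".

Positions where the player to move wins (W) vs loses (L):
i:   0  1  2  3  4  5  6  7  8  9 10 11 12 13 14 15 16 17 18 19 20 21 22 23 24 25 26 27 28 29 30 31 32 33 34
     L  W  W  L  W  W  L  W  W  L  W  W  L  W  W  L  W  W  L  W  W  L  W  W  L  W  W  L  W  W  L  W  W  L  W
Position 34 is W, so the first player wins.

First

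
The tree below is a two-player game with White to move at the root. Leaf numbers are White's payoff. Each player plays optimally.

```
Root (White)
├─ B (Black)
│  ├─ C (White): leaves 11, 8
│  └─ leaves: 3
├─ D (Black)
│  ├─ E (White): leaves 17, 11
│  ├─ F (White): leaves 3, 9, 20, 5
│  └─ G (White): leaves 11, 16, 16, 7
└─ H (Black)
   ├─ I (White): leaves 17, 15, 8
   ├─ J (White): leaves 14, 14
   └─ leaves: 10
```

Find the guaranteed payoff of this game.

16

C (White): max(11, 8) = 11
B (Black): min(11, 3) = 3
E (White): max(17, 11) = 17
F (White): max(3, 9, 20, 5) = 20
G (White): max(11, 16, 16, 7) = 16
D (Black): min(17, 20, 16) = 16
I (White): max(17, 15, 8) = 17
J (White): max(14, 14) = 14
H (Black): min(17, 14, 10) = 10
Root (White): max(3, 16, 10) = 16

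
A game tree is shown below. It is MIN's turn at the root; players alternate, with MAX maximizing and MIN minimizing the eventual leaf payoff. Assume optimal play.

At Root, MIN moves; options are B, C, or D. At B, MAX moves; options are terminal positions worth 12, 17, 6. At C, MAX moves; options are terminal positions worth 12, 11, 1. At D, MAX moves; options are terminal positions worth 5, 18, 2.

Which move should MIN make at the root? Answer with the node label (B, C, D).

B (MAX): max(12, 17, 6) = 17
C (MAX): max(12, 11, 1) = 12
D (MAX): max(5, 18, 2) = 18
Root (MIN): min(17, 12, 18) = 12
MIN picks the child with the lowest value: C (value 12).

C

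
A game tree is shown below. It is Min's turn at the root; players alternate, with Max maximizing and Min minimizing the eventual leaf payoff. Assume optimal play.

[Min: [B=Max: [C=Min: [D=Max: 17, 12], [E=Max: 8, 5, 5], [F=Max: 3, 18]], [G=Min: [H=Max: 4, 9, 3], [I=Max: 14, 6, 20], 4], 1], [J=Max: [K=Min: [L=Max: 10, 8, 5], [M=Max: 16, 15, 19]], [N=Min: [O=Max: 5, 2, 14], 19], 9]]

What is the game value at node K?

L: max(10, 8, 5) = 10
M: max(16, 15, 19) = 19
K: min(10, 19) = 10

10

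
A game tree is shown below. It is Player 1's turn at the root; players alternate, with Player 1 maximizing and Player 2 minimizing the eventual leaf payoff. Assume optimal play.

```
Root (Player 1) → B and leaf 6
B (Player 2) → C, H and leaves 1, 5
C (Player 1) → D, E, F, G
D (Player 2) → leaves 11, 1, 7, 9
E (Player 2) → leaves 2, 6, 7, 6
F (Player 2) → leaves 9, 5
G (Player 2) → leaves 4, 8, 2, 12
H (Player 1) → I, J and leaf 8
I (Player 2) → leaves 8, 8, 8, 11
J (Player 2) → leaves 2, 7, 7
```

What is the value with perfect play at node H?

I: min(8, 8, 8, 11) = 8
J: min(2, 7, 7) = 2
H: max(8, 2, 8) = 8

8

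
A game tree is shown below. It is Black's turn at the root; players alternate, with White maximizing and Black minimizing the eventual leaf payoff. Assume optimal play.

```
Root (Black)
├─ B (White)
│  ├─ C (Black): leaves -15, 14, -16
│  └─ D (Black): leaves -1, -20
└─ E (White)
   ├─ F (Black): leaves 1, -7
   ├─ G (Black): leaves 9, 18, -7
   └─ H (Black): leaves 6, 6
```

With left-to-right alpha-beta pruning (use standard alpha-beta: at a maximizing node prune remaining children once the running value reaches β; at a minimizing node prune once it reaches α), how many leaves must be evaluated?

7

C [α=-∞,β=+∞]: v=-16
D [α=-16,β=+∞]: v=-20
B [α=-∞,β=+∞]: v=-16
F [α=-∞,β=-16]: v=-7
E [α=-∞,β=-16]: v=-7 after child 1 ≥ β → β-cutoff, skip 2
Root [α=-∞,β=+∞]: v=-16
Leaves evaluated: 7 of 12.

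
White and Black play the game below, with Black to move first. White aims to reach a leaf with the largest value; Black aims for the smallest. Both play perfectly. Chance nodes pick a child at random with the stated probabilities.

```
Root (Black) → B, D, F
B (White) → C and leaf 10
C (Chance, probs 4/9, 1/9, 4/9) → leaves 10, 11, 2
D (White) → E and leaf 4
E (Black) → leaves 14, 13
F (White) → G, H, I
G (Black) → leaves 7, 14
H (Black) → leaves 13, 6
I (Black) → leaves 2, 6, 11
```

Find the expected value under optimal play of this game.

C (Chance): 4/9·10 + 1/9·11 + 4/9·2 = 6.56
B (White): max(6.56, 10) = 10
E (Black): min(14, 13) = 13
D (White): max(13, 4) = 13
G (Black): min(7, 14) = 7
H (Black): min(13, 6) = 6
I (Black): min(2, 6, 11) = 2
F (White): max(7, 6, 2) = 7
Root (Black): min(10, 13, 7) = 7

7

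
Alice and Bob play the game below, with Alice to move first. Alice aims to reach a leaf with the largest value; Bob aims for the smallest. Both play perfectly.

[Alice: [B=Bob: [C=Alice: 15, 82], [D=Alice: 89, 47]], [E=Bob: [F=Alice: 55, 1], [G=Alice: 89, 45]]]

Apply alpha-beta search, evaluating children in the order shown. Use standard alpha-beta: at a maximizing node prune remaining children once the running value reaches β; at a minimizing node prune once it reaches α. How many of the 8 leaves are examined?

5

C [α=-∞,β=+∞]: v=82
D [α=-∞,β=82]: v=89 after child 1 ≥ β → β-cutoff, skip 1
B [α=-∞,β=+∞]: v=82
F [α=82,β=+∞]: v=55
E [α=82,β=+∞]: v=55 after child 1 ≤ α → α-cutoff, skip 1
Root [α=-∞,β=+∞]: v=82
Leaves evaluated: 5 of 8.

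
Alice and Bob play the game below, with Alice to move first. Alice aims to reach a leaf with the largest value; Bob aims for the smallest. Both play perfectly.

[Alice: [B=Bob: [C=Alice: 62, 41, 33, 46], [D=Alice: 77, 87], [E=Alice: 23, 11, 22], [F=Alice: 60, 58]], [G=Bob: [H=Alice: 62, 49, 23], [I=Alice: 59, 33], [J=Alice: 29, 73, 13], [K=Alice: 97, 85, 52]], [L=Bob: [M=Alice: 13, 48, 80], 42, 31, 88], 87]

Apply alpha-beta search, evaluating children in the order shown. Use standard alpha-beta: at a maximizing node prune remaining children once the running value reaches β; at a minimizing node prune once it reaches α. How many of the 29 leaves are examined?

C [α=-∞,β=+∞]: v=62
D [α=-∞,β=62]: v=77 after child 1 ≥ β → β-cutoff, skip 1
E [α=-∞,β=62]: v=23
F [α=-∞,β=23]: v=60 after child 1 ≥ β → β-cutoff, skip 1
B [α=-∞,β=+∞]: v=23
H [α=23,β=+∞]: v=62
I [α=23,β=62]: v=59
J [α=23,β=59]: v=73 after child 2 ≥ β → β-cutoff, skip 1
K [α=23,β=59]: v=97 after child 1 ≥ β → β-cutoff, skip 2
G [α=23,β=+∞]: v=59
M [α=59,β=+∞]: v=80
L [α=59,β=+∞]: v=42 after child 2 ≤ α → α-cutoff, skip 2
Root [α=-∞,β=+∞]: v=87
Leaves evaluated: 22 of 29.

22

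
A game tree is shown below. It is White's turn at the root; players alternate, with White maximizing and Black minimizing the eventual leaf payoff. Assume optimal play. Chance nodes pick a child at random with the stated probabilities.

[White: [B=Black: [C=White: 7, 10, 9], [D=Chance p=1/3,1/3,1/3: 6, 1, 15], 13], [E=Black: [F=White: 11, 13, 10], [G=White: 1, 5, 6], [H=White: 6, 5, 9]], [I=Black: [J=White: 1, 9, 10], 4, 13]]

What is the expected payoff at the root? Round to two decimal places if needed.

7.33

C (White): max(7, 10, 9) = 10
D (Chance): 1/3·6 + 1/3·1 + 1/3·15 = 7.33
B (Black): min(10, 7.33, 13) = 7.33
F (White): max(11, 13, 10) = 13
G (White): max(1, 5, 6) = 6
H (White): max(6, 5, 9) = 9
E (Black): min(13, 6, 9) = 6
J (White): max(1, 9, 10) = 10
I (Black): min(10, 4, 13) = 4
Root (White): max(7.33, 6, 4) = 7.33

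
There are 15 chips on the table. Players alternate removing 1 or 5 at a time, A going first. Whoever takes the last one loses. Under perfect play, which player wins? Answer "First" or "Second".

Second

Positions where the player to move wins (W) vs loses (L):
i:   0  1  2  3  4  5  6  7  8  9 10 11 12 13 14 15
     W  L  W  L  W  L  W  L  W  L  W  L  W  L  W  L
Position 15 is L, so the second player wins.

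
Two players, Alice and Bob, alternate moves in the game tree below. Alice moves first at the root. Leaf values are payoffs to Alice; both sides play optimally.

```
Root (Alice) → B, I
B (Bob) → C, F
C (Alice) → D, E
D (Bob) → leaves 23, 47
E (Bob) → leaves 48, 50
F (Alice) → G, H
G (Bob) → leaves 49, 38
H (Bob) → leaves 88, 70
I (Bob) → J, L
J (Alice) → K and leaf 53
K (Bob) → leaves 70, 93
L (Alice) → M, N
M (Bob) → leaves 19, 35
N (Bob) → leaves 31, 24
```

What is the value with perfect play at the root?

D (Bob): min(23, 47) = 23
E (Bob): min(48, 50) = 48
C (Alice): max(23, 48) = 48
G (Bob): min(49, 38) = 38
H (Bob): min(88, 70) = 70
F (Alice): max(38, 70) = 70
B (Bob): min(48, 70) = 48
K (Bob): min(70, 93) = 70
J (Alice): max(70, 53) = 70
M (Bob): min(19, 35) = 19
N (Bob): min(31, 24) = 24
L (Alice): max(19, 24) = 24
I (Bob): min(70, 24) = 24
Root (Alice): max(48, 24) = 48

48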